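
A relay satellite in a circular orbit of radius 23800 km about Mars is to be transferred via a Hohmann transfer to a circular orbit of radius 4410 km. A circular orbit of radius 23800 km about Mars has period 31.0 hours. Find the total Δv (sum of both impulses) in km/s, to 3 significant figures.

From Kepler's third law T² = 4π²r³/μ at r = 23800 km, T = 31.0 hours = 31.0 × 3600 s = 1.116×10^5 s: μ = 4π²r³/T² = 42732.9 km³/s².
Transfer-ellipse semi-major axis a_t = (r₁ + r₂)/2 = (23800 + 4410)/2 = 14105 km.
At r₁ the circular-orbit speed is v₁ = √(μ/r₁) = 1.33996 km/s.
On the transfer ellipse at r₁, v² = μ(2/r − 1/a) gives v_a = √[μ(2/r₁ − 1/a_t)] = 0.749248 km/s.
First burn Δv₁ = |v_a − v₁| = 0.5907 km/s.
Circular speed at r₂: v₂ = √(μ/r₂) = 3.1129 km/s.
Transfer-orbit speed at r₂: v_p = √[μ(2/r₂ − 1/a_t)] = 4.0436 km/s.
Second burn Δv₂ = |v₂ − v_p| = 0.9307 km/s.
Δv = Δv₁ + Δv₂ = 0.5907 + 0.9307 = 1.521 km/s.

Δv = 1.52 km/s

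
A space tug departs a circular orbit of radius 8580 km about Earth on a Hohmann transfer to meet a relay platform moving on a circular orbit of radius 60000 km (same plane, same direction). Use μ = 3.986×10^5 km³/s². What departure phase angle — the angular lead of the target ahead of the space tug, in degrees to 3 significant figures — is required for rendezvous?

φ = 102°

Semi-major axis of the transfer orbit: a_t = (8580 + 60000)/2 = 34290 km.
Transfer time t = π√(a_t³/μ) = 31596 s.
The target's mean motion on its circular orbit is ω₂ = √(μ/r₂³) = 4.2958×10^-5 rad/s.
Angle swept by the target during transfer: ω₂·t = 1.3573 rad = 77.77°.
Arrival is 180° from departure on the ellipse, so φ = 180° − 77.77° = 102°.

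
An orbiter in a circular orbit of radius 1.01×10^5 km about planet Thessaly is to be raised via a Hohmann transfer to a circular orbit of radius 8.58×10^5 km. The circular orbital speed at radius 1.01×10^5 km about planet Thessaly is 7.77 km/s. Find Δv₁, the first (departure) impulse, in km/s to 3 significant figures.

Δv₁ = 2.62 km/s

From the circular-orbit relation v² = μ/r at r = 1.01×10^5 km: μ = v²r = (7.77)² × 1.01×10^5 = 6.09766×10^6 km³/s².
Semi-major axis of the transfer orbit: a_t = (1.010×10^5 + 8.580×10^5)/2 = 4.795×10^5 km.
Circular speed at r = 1.010×10^5 km: v_c = √(μ/r) = 7.7700 km/s.
Vis-viva on the transfer ellipse at r = 1.010×10^5 km gives v_t = √[μ(2/r − 1/a_t)] = 10.394 km/s.
Δv₁ = |v_t − v_c| = |10.394 − 7.7700| = 2.624 km/s.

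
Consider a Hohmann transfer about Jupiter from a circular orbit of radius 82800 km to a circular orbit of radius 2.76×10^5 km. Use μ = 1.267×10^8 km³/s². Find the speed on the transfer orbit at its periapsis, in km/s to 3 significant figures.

v = 48.5 km/s

The Hohmann ellipse has a_t = (r₁ + r₂)/2 = 1.794×10^5 km.
At periapsis, r = 82800 km.
From the vis-viva equation, v = √[μ(2/r − 1/a_t)] = 48.52 km/s.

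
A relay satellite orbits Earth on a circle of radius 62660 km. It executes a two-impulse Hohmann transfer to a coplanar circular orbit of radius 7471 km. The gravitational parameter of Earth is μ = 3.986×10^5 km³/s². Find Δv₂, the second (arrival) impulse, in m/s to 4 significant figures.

Transfer-ellipse semi-major axis a_t = (r₁ + r₂)/2 = (62660 + 7471)/2 = 35065.5 km.
Circular speed at r = 7471 km: v_c = √(μ/r) = 7.304 km/s.
Transfer-orbit speed at the same r (vis-viva, a = a_t): v_t = √[μ(2/r − 1/a_t)] = 9.764 km/s.
Δv₂ = |v_t − v_c| = |9.764 − 7.304| = 2.460 km/s.

Δv₂ = 2460 m/s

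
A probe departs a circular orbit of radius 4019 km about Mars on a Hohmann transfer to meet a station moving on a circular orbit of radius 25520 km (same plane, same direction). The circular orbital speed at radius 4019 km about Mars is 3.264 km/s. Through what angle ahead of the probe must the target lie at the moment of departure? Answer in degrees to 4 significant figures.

φ = 100.7°

From the circular-orbit relation v² = μ/r at r = 4019 km: μ = v²r = (3.264)² × 4019 = 42817.2 km³/s².
Transfer-ellipse semi-major axis a_t = (r₁ + r₂)/2 = (4019 + 25520)/2 = 14769.5 km.
Transfer time t = π√(a_t³/μ) = 27251.437 s.
Target angular speed ω₂ = √(μ/r₂³) = 5.0756089×10^-5 rad/s.
Angle swept by the target during transfer: ω₂·t = 1.3831764 rad = 79.2502°.
Arrival is 180° from departure on the ellipse, so φ = 180° − 79.2502° = 100.7°.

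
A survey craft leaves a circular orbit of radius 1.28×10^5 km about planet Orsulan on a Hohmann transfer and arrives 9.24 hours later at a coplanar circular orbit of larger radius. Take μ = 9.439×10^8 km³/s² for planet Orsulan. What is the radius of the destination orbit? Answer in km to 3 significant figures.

r₂ = 8.18×10^5 km

Transfer time t = 9.24 hours = 33264 s, and t = π√(a_t³/μ).
So a_t = (μ t²/π²)^(1/3) = (9.439×10^8 × (33264)² / π²)^(1/3) = 4.7300×10^5 km.
Since a_t = (r₁ + r₂)/2, r₂ = 2a_t − r₁ = 2×4.7300×10^5 − 1.280×10^5 = 8.180×10^5 km.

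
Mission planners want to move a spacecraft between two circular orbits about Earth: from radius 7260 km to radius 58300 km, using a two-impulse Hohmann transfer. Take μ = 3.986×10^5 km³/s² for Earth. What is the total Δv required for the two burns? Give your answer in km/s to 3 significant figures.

Semi-major axis of the transfer orbit: a_t = (7260 + 58300)/2 = 32780 km.
At r₁ the circular-orbit speed is v₁ = √(μ/r₁) = 7.410 km/s.
On the transfer ellipse at r₁, v² = μ(2/r − 1/a) gives v_p = √[μ(2/r₁ − 1/a_t)] = 9.882 km/s.
First burn Δv₁ = |v_p − v₁| = 2.472 km/s.
At r₂, v₂ = √(μ/r₂) = 2.615 km/s.
Transfer-orbit speed at r₂: v_a = √[μ(2/r₂ − 1/a_t)] = 1.231 km/s.
Second burn Δv₂ = |v₂ − v_a| = 1.384 km/s.
Total Δv = Δv₁ + Δv₂ = 3.856 km/s.

Δv = 3.86 km/s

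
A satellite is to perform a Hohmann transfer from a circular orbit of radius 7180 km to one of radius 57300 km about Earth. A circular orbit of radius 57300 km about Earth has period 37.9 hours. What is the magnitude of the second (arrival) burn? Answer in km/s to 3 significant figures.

From Kepler's third law T² = 4π²r³/μ at r = 57300 km, T = 37.9 hours = 37.9 × 3600 s = 1.3644×10^5 s: μ = 4π²r³/T² = 3.98970×10^5 km³/s².
Transfer-ellipse semi-major axis a_t = (r₁ + r₂)/2 = (7180 + 57300)/2 = 32240 km.
Circular speed at r = 57300 km: v_c = √(μ/r) = 2.6387 km/s.
Transfer-orbit speed at the same r (vis-viva, a = a_t): v_t = √[μ(2/r − 1/a_t)] = 1.2453 km/s.
Δv₂ = |v_t − v_c| = |1.2453 − 2.6387| = 1.393 km/s.

Δv₂ = 1.39 km/s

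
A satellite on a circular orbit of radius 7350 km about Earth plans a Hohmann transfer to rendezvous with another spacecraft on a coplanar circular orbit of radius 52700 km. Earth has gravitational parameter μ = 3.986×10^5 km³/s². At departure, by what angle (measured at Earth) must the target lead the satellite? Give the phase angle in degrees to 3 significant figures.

The Hohmann ellipse has a_t = (r₁ + r₂)/2 = 30025 km.
Transfer time t = π√(a_t³/μ) = 25890 s.
The target's mean motion on its circular orbit is ω₂ = √(μ/r₂³) = 5.219×10^-5 rad/s.
Angle swept by the target during transfer: ω₂·t = 1.351 rad = 77.41°.
The satellite traverses 180° on the transfer ellipse, so the target must lead by 180° − 77.41° = 103°.

φ = 103°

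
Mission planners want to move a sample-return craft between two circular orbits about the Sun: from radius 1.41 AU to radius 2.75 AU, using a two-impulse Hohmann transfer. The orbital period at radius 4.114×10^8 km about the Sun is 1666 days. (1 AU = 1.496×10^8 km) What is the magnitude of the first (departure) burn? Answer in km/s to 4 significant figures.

From Kepler's third law T² = 4π²r³/μ at r = 4.114×10^8 km, T = 1666 days = 1666 × 86400 s = 1.439424×10^8 s: μ = 4π²r³/T² = 1.32671×10^11 km³/s².
In km: r₁ = 1.41 × 1.496×10^8 = 2.10936×10^8 km; r₂ = 2.75 × 1.496×10^8 = 4.114×10^8 km.
Semi-major axis of the transfer orbit: a_t = (2.10936×10^8 + 4.114×10^8)/2 = 3.11168×10^8 km.
On the circular orbit at r = 2.10936×10^8 km, v_c = √(μ/r) = 25.079 km/s.
Transfer-orbit speed at the same r (vis-viva, a = a_t): v_t = √[μ(2/r − 1/a_t)] = 28.837 km/s.
Δv₁ = |v_t − v_c| = |28.837 − 25.079| = 3.758 km/s.

Δv₁ = 3.758 km/s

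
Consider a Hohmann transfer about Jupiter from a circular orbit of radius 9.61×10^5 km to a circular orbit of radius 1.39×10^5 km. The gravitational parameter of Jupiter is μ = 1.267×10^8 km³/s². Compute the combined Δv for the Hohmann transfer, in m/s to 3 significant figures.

Δv = 15400 m/s

The Hohmann ellipse has a_t = (r₁ + r₂)/2 = 5.500×10^5 km.
At r₁ the circular-orbit speed is v₁ = √(μ/r₁) = 11.482 km/s.
On the transfer ellipse at r₁, v² = μ(2/r − 1/a) gives v_a = √[μ(2/r₁ − 1/a_t)] = 5.7724 km/s.
First burn Δv₁ = |v_a − v₁| = 5.710 km/s.
At r₂, v₂ = √(μ/r₂) = 30.191 km/s.
Transfer-orbit speed at r₂: v_p = √[μ(2/r₂ − 1/a_t)] = 39.908 km/s.
Second burn Δv₂ = |v₂ − v_p| = 9.717 km/s.
Total Δv = Δv₁ + Δv₂ = 15.43 km/s.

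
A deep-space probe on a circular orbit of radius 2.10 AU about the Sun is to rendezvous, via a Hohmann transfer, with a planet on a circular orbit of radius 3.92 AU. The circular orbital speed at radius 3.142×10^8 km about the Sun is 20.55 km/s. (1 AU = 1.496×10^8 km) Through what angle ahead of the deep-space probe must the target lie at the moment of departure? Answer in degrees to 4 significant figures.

φ = 58.89°

From the circular-orbit relation v² = μ/r at r = 3.142×10^8 km: μ = v²r = (20.55)² × 3.142×10^8 = 1.32687×10^11 km³/s².
In km: r₁ = 2.10 × 1.496×10^8 = 3.1416×10^8 km; r₂ = 3.92 × 1.496×10^8 = 5.86432×10^8 km.
The Hohmann ellipse has a_t = (r₁ + r₂)/2 = 4.50296×10^8 km.
Transfer time t = π√(a_t³/μ) = 8.241×10^7 s.
The target's mean motion on its circular orbit is ω₂ = √(μ/r₂³) = 2.565×10^-8 rad/s.
Angle swept by the target during transfer: ω₂·t = 2.1138 rad = 121.11°.
Arrival is 180° from departure on the ellipse, so φ = 180° − 121.11° = 58.89°.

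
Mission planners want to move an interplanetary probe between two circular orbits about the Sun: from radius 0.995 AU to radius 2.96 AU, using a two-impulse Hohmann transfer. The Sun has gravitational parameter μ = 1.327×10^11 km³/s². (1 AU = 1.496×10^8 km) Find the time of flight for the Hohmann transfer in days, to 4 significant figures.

t = 507.9 days

In km: r₁ = 0.995 × 1.496×10^8 = 1.48852×10^8 km; r₂ = 2.96 × 1.496×10^8 = 4.42816×10^8 km.
Semi-major axis of the transfer orbit: a_t = (1.48852×10^8 + 4.42816×10^8)/2 = 2.95834×10^8 km.
Half the transfer-orbit period gives t = π√(a_t³/μ) = 4.388×10^7 s.
Converting: 4.388×10^7 s ÷ 86400 s/day = 507.9 days.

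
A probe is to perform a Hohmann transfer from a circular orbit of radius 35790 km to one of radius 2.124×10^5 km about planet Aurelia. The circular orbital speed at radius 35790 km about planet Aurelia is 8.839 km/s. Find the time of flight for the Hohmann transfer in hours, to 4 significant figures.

t = 22.81 hours

From the circular-orbit relation v² = μ/r at r = 35790 km: μ = v²r = (8.839)² × 35790 = 2.79620×10^6 km³/s².
Semi-major axis of the transfer orbit: a_t = (35790 + 2.124×10^5)/2 = 1.24095×10^5 km.
By Kepler's third law the transfer-orbit period is T = 2π√(a_t³/μ), so t = T/2 = 82130 s.
Converting: 82130 s ÷ 3600 s/hour = 22.81 hours.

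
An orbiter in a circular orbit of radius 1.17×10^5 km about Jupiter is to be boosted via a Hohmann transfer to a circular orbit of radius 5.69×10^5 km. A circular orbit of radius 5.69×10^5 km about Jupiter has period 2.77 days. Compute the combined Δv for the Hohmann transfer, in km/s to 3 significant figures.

From Kepler's third law T² = 4π²r³/μ at r = 5.69×10^5 km, T = 2.77 days = 2.77 × 86400 s = 2.39328×10^5 s: μ = 4π²r³/T² = 1.26972×10^8 km³/s².
The Hohmann ellipse has a_t = (r₁ + r₂)/2 = 3.430×10^5 km.
At r₁ the circular-orbit speed is v₁ = √(μ/r₁) = 32.943 km/s.
Transfer-orbit speed at r₁ (vis-viva equation): v_p = √[μ(2/r₁ − 1/a_t)] = 42.430 km/s.
First burn Δv₁ = |v_p − v₁| = 9.487 km/s.
Circular speed at r₂: v₂ = √(μ/r₂) = 14.9382 km/s.
Transfer-orbit speed at r₂: v_a = √[μ(2/r₂ − 1/a_t)] = 8.72458 km/s.
Second burn Δv₂ = |v₂ − v_a| = 6.214 km/s.
Δv = Δv₁ + Δv₂ = 9.487 + 6.214 = 15.70 km/s.

Δv = 15.7 km/s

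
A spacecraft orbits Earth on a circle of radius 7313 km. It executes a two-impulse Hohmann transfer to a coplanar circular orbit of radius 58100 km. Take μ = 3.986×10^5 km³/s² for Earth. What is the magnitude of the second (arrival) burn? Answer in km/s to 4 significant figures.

Transfer-ellipse semi-major axis a_t = (r₁ + r₂)/2 = (7313 + 58100)/2 = 32706.5 km.
On the circular orbit at r = 58100 km, v_c = √(μ/r) = 2.6193 km/s.
Transfer-orbit speed at the same r (vis-viva, a = a_t): v_t = √[μ(2/r − 1/a_t)] = 1.2385 km/s.
Δv₂ = |v_t − v_c| = |1.2385 − 2.6193| = 1.381 km/s.

Δv₂ = 1.381 km/s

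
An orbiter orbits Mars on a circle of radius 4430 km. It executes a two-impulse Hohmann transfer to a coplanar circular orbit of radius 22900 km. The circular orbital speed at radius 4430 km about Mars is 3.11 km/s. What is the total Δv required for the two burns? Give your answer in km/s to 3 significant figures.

From the circular-orbit relation v² = μ/r at r = 4430 km: μ = v²r = (3.11)² × 4430 = 42847.4 km³/s².
The Hohmann ellipse has a_t = (r₁ + r₂)/2 = 13665 km.
At r₁ the circular-orbit speed is v₁ = √(μ/r₁) = 3.110 km/s.
On the transfer ellipse at r₁, vis-viva gives v_p = √[μ(2/r₁ − 1/a_t)] = 4.026 km/s.
First burn Δv₁ = |v_p − v₁| = 0.9160 km/s.
At r₂, v₂ = √(μ/r₂) = 1.36787 km/s.
Transfer-orbit speed at r₂: v_a = √[μ(2/r₂ − 1/a_t)] = 0.778828 km/s.
Second burn Δv₂ = |v₂ − v_a| = 0.5890 km/s.
Total Δv = Δv₁ + Δv₂ = 1.505 km/s.

Δv = 1.51 km/s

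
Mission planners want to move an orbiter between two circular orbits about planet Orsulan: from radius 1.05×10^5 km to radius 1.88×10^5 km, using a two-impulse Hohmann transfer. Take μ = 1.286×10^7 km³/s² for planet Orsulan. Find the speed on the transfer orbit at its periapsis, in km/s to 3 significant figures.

Transfer-ellipse semi-major axis a_t = (r₁ + r₂)/2 = (1.050×10^5 + 1.880×10^5)/2 = 1.465×10^5 km.
The periapsis of the transfer ellipse is at r = 1.050×10^5 km.
Applying v² = μ(2/r − 1/a_t): v = 12.54 km/s.

v = 12.5 km/s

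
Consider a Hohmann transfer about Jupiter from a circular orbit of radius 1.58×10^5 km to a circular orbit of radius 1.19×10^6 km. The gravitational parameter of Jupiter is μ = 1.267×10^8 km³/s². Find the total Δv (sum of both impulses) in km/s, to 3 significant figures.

Δv = 14.6 km/s

Semi-major axis of the transfer orbit: a_t = (1.580×10^5 + 1.190×10^6)/2 = 6.740×10^5 km.
Circular speed at r₁: v₁ = √(μ/r₁) = √(1.267×10^8/1.580×10^5) = 28.32 km/s.
On the transfer ellipse at r₁, vis-viva equation gives v_p = √[μ(2/r₁ − 1/a_t)] = 37.63 km/s.
First burn Δv₁ = |v_p − v₁| = 9.310 km/s.
Circular speed at r₂: v₂ = √(μ/r₂) = 10.3185 km/s.
Transfer-orbit speed at r₂: v_a = √[μ(2/r₂ − 1/a_t)] = 4.99590 km/s.
Second burn Δv₂ = |v₂ − v_a| = 5.323 km/s.
Δv = Δv₁ + Δv₂ = 9.310 + 5.323 = 14.63 km/s.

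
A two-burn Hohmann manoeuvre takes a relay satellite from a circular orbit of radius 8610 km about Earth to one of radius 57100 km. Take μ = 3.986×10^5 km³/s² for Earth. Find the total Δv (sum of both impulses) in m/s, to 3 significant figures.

Δv = 3460 m/s

Transfer-ellipse semi-major axis a_t = (r₁ + r₂)/2 = (8610 + 57100)/2 = 32855 km.
At r₁ the circular-orbit speed is v₁ = √(μ/r₁) = 6.8040 km/s.
Transfer-orbit speed at r₁ (vis-viva): v_p = √[μ(2/r₁ − 1/a_t)] = 8.9698 km/s.
First burn Δv₁ = |v_p − v₁| = 2.1658 km/s.
Circular speed at r₂: v₂ = √(μ/r₂) = 2.6421 km/s.
Transfer-orbit speed at r₂: v_a = √[μ(2/r₂ − 1/a_t)] = 1.3525 km/s.
Second burn Δv₂ = |v₂ − v_a| = 1.2896 km/s.
Total Δv = Δv₁ + Δv₂ = 3.455 km/s.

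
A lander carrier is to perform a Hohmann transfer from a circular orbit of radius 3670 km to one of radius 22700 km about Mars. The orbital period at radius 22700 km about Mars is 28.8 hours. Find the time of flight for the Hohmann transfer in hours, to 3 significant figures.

t = 6.37 hours

From Kepler's third law T² = 4π²r³/μ at r = 22700 km, T = 28.8 hours = 28.8 × 3600 s = 1.0368×10^5 s: μ = 4π²r³/T² = 42958.3 km³/s².
The Hohmann ellipse has a_t = (r₁ + r₂)/2 = 13185 km.
Half the transfer-orbit period gives t = π√(a_t³/μ) = 22948 s.
Converting: 22948 s ÷ 3600 s/hour = 6.37 hours.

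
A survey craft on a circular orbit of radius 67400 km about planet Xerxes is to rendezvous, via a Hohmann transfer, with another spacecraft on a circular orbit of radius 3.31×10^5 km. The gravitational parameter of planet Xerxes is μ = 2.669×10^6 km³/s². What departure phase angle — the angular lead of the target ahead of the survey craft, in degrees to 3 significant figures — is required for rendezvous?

φ = 96.0°

Semi-major axis of the transfer orbit: a_t = (67400 + 3.310×10^5)/2 = 1.992×10^5 km.
The half-period of the transfer ellipse is t = π√(a_t³/μ) = 1.7097×10^5 s.
The target's mean motion on its circular orbit is ω₂ = √(μ/r₂³) = 8.5789×10^-6 rad/s.
Angle swept by the target during transfer: ω₂·t = 1.4667 rad = 84.04°.
The survey craft traverses 180° on the transfer ellipse, so the target must lead by 180° − 84.04° = 96.0°.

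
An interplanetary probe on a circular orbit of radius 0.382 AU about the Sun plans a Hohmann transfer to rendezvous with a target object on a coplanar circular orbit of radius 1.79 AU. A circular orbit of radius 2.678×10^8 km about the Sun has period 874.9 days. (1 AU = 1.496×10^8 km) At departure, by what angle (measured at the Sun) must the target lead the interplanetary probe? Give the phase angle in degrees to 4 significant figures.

φ = 94.94°

From Kepler's third law T² = 4π²r³/μ at r = 2.678×10^8 km, T = 874.9 days = 874.9 × 86400 s = 7.559136×10^7 s: μ = 4π²r³/T² = 1.32693×10^11 km³/s².
In km: r₁ = 0.382 × 1.496×10^8 = 5.71472×10^7 km; r₂ = 1.79 × 1.496×10^8 = 2.67784×10^8 km.
Semi-major axis of the transfer orbit: a_t = (5.71472×10^7 + 2.67784×10^8)/2 = 1.624656×10^8 km.
The half-period of the transfer ellipse is t = π√(a_t³/μ) = 1.7859×10^7 s.
The target's mean motion on its circular orbit is ω₂ = √(μ/r₂³) = 8.3128×10^-8 rad/s.
Angle swept by the target during transfer: ω₂·t = 1.4846 rad = 85.06°.
Arrival is 180° from departure on the ellipse, so φ = 180° − 85.06° = 94.94°.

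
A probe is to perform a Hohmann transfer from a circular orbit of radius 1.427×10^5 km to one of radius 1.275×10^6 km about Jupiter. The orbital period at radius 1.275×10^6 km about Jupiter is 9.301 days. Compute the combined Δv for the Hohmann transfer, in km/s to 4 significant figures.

Δv = 15.66 km/s

From Kepler's third law T² = 4π²r³/μ at r = 1.275×10^6 km, T = 9.301 days = 9.301 × 86400 s = 8.036064×10^5 s: μ = 4π²r³/T² = 1.26708×10^8 km³/s².
Transfer-ellipse semi-major axis a_t = (r₁ + r₂)/2 = (1.427×10^5 + 1.275×10^6)/2 = 7.0885×10^5 km.
At r₁ the circular-orbit speed is v₁ = √(μ/r₁) = 29.798 km/s.
On the transfer ellipse at r₁, v² = μ(2/r − 1/a) gives v_p = √[μ(2/r₁ − 1/a_t)] = 39.964 km/s.
First burn Δv₁ = |v_p − v₁| = 10.166 km/s.
At r₂, v₂ = √(μ/r₂) = 9.9689 km/s.
Transfer-orbit speed at r₂: v_a = √[μ(2/r₂ − 1/a_t)] = 4.4728 km/s.
Second burn Δv₂ = |v₂ − v_a| = 5.4961 km/s.
Δv = Δv₁ + Δv₂ = 10.166 + 5.4961 = 15.66 km/s.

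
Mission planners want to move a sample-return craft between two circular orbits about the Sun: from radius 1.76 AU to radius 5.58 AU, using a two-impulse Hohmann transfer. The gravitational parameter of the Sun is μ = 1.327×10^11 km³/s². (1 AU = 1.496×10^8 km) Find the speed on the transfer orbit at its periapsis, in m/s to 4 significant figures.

In km: r₁ = 1.76 × 1.496×10^8 = 2.63296×10^8 km; r₂ = 5.58 × 1.496×10^8 = 8.34768×10^8 km.
The Hohmann ellipse has a_t = (r₁ + r₂)/2 = 5.49032×10^8 km.
The periapsis of the transfer ellipse is at r = 2.63296×10^8 km.
From the vis-viva equation, v = √[μ(2/r − 1/a_t)] = 27.68 km/s.

v = 27680 m/s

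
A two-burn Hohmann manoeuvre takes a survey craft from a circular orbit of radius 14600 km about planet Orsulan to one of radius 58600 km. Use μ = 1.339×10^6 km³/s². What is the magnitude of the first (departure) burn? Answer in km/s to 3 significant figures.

Δv₁ = 2.54 km/s

Transfer-ellipse semi-major axis a_t = (r₁ + r₂)/2 = (14600 + 58600)/2 = 36600 km.
On the circular orbit at r = 14600 km, v_c = √(μ/r) = 9.5767 km/s.
Transfer-orbit speed at the same r (vis-viva, a = a_t): v_t = √[μ(2/r − 1/a_t)] = 12.118 km/s.
Δv₁ = |v_t − v_c| = |12.118 − 9.5767| = 2.541 km/s.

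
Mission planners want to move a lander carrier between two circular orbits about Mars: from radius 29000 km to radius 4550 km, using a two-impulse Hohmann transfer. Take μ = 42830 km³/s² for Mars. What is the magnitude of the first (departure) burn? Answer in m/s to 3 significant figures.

Δv₁ = 582 m/s

Semi-major axis of the transfer orbit: a_t = (29000 + 4550)/2 = 16775 km.
On the circular orbit at r = 29000 km, v_c = √(μ/r) = 1.2153 km/s.
Vis-viva on the transfer ellipse at r = 29000 km gives v_t = √[μ(2/r − 1/a_t)] = 0.63292 km/s.
Δv₁ = |v_t − v_c| = |0.63292 − 1.2153| = 0.5824 km/s.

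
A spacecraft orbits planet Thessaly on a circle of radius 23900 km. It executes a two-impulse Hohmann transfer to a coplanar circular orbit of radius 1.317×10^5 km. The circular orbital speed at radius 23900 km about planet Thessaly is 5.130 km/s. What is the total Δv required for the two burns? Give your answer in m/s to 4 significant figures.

From the circular-orbit relation v² = μ/r at r = 23900 km: μ = v²r = (5.130)² × 23900 = 6.28974×10^5 km³/s².
Semi-major axis of the transfer orbit: a_t = (23900 + 1.317×10^5)/2 = 77800 km.
At r₁ the circular-orbit speed is v₁ = √(μ/r₁) = 5.130 km/s.
Transfer-orbit speed at r₁ (vis-viva equation): v_p = √[μ(2/r₁ − 1/a_t)] = 6.675 km/s.
First burn Δv₁ = |v_p − v₁| = 1.545 km/s.
Circular speed at r₂: v₂ = √(μ/r₂) = 2.18536 km/s.
Transfer-orbit speed at r₂: v_a = √[μ(2/r₂ − 1/a_t)] = 1.21125 km/s.
Second burn Δv₂ = |v₂ − v_a| = 0.9741 km/s.
Total Δv = Δv₁ + Δv₂ = 2.519 km/s.

Δv = 2519 m/s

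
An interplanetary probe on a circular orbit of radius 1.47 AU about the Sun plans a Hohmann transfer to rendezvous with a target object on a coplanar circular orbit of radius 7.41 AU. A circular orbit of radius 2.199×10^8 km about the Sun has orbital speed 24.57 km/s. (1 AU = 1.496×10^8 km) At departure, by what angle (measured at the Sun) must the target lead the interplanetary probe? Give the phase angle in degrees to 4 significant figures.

φ = 96.51°

From the circular-orbit relation v² = μ/r at r = 2.199×10^8 km: μ = v²r = (24.57)² × 2.199×10^8 = 1.32750×10^11 km³/s².
In km: r₁ = 1.47 × 1.496×10^8 = 2.19912×10^8 km; r₂ = 7.41 × 1.496×10^8 = 1.108536×10^9 km.
Transfer-ellipse semi-major axis a_t = (r₁ + r₂)/2 = (2.19912×10^8 + 1.108536×10^9)/2 = 6.64224×10^8 km.
Transfer time t = π√(a_t³/μ) = 1.476×10^8 s.
Target angular speed ω₂ = √(μ/r₂³) = 9.872×10^-9 rad/s.
Angle swept by the target during transfer: ω₂·t = 1.4571 rad = 83.49°.
The interplanetary probe traverses 180° on the transfer ellipse, so the target must lead by 180° − 83.49° = 96.51°.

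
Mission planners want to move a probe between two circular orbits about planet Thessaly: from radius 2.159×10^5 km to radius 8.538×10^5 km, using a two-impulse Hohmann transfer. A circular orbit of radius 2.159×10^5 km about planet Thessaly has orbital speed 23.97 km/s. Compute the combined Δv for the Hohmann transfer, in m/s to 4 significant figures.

From the circular-orbit relation v² = μ/r at r = 2.159×10^5 km: μ = v²r = (23.97)² × 2.159×10^5 = 1.24048×10^8 km³/s².
Semi-major axis of the transfer orbit: a_t = (2.159×10^5 + 8.538×10^5)/2 = 5.3485×10^5 km.
Circular speed at r₁: v₁ = √(μ/r₁) = √(1.24048×10^8/2.159×10^5) = 23.970 km/s.
On the transfer ellipse at r₁, vis-viva equation gives v_p = √[μ(2/r₁ − 1/a_t)] = 30.285 km/s.
First burn Δv₁ = |v_p − v₁| = 6.315 km/s.
Circular speed at r₂: v₂ = √(μ/r₂) = 12.0536 km/s.
Transfer-orbit speed at r₂: v_a = √[μ(2/r₂ − 1/a_t)] = 7.65820 km/s.
Second burn Δv₂ = |v₂ − v_a| = 4.395 km/s.
Δv = Δv₁ + Δv₂ = 6.315 + 4.395 = 10.71 km/s.

Δv = 10710 m/s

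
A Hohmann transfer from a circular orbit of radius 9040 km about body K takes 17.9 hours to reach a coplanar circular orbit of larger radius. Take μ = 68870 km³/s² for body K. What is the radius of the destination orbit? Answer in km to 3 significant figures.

r₂ = 52400 km

Transfer time t = 17.9 hours = 64440 s, and t = π√(a_t³/μ).
So a_t = (μ t²/π²)^(1/3) = (68870 × (64440)² / π²)^(1/3) = 30715 km.
Since a_t = (r₁ + r₂)/2, r₂ = 2a_t − r₁ = 2×30715 − 9040 = 52390 km.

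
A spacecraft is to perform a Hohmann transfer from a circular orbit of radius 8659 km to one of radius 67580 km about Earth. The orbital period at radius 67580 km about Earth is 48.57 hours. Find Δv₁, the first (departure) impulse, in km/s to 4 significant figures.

From Kepler's third law T² = 4π²r³/μ at r = 67580 km, T = 48.57 hours = 48.57 × 3600 s = 1.74852×10^5 s: μ = 4π²r³/T² = 3.98541×10^5 km³/s².
The Hohmann ellipse has a_t = (r₁ + r₂)/2 = 38119.5 km.
On the circular orbit at r = 8659 km, v_c = √(μ/r) = 6.784 km/s.
Vis-viva on the transfer ellipse at r = 8659 km gives v_t = √[μ(2/r − 1/a_t)] = 9.033 km/s.
Δv₁ = |v_t − v_c| = |9.033 − 6.784| = 2.249 km/s.

Δv₁ = 2.249 km/s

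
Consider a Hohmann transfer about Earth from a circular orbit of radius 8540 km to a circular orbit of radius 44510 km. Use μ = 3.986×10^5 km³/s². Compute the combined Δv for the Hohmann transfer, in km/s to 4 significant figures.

Δv = 3.313 km/s

Transfer-ellipse semi-major axis a_t = (r₁ + r₂)/2 = (8540 + 44510)/2 = 26525 km.
At r₁ the circular-orbit speed is v₁ = √(μ/r₁) = 6.832 km/s.
On the transfer ellipse at r₁, vis-viva gives v_p = √[μ(2/r₁ − 1/a_t)] = 8.850 km/s.
First burn Δv₁ = |v_p − v₁| = 2.018 km/s.
Circular speed at r₂: v₂ = √(μ/r₂) = 2.993 km/s.
Transfer-orbit speed at r₂: v_a = √[μ(2/r₂ − 1/a_t)] = 1.698 km/s.
Second burn Δv₂ = |v₂ − v_a| = 1.295 km/s.
Total Δv = Δv₁ + Δv₂ = 3.313 km/s.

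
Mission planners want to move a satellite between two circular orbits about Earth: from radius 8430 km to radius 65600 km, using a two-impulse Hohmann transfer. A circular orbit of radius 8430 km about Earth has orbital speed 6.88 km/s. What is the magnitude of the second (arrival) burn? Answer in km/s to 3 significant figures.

Δv₂ = 1.29 km/s

From the circular-orbit relation v² = μ/r at r = 8430 km: μ = v²r = (6.88)² × 8430 = 3.99029×10^5 km³/s².
Semi-major axis of the transfer orbit: a_t = (8430 + 65600)/2 = 37015 km.
Circular speed at r = 65600 km: v_c = √(μ/r) = 2.466 km/s.
Transfer-orbit speed at the same r (vis-viva, a = a_t): v_t = √[μ(2/r − 1/a_t)] = 1.177 km/s.
Δv₂ = |v_t − v_c| = |1.177 − 2.466| = 1.289 km/s.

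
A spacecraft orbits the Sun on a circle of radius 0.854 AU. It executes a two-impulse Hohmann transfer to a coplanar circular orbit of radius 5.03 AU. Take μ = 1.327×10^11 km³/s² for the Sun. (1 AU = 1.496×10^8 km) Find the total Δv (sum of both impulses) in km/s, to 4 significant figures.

In km: r₁ = 0.854 × 1.496×10^8 = 1.277584×10^8 km; r₂ = 5.03 × 1.496×10^8 = 7.52488×10^8 km.
Transfer-ellipse semi-major axis a_t = (r₁ + r₂)/2 = (1.277584×10^8 + 7.52488×10^8)/2 = 4.401232×10^8 km.
At r₁ the circular-orbit speed is v₁ = √(μ/r₁) = 32.229 km/s.
Transfer-orbit speed at r₁ (vis-viva): v_p = √[μ(2/r₁ − 1/a_t)] = 42.141 km/s.
First burn Δv₁ = |v_p − v₁| = 9.912 km/s.
Circular speed at r₂: v₂ = √(μ/r₂) = 13.28 km/s.
Transfer-orbit speed at r₂: v_a = √[μ(2/r₂ − 1/a_t)] = 7.155 km/s.
Second burn Δv₂ = |v₂ − v_a| = 6.125 km/s.
Δv = Δv₁ + Δv₂ = 9.912 + 6.125 = 16.04 km/s.

Δv = 16.04 km/s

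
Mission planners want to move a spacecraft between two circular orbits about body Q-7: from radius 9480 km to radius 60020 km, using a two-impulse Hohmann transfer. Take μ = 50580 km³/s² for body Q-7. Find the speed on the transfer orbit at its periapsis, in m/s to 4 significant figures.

Semi-major axis of the transfer orbit: a_t = (9480 + 60020)/2 = 34750 km.
At periapsis, r = 9480 km.
Applying v² = μ(2/r − 1/a_t): v = 3.036 km/s.

v = 3036 m/s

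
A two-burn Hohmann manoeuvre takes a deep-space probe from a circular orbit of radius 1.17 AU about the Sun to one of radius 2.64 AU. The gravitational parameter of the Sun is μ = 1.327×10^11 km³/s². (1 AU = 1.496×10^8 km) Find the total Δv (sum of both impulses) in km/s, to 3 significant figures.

Δv = 8.84 km/s

In km: r₁ = 1.17 × 1.496×10^8 = 1.75032×10^8 km; r₂ = 2.64 × 1.496×10^8 = 3.94944×10^8 km.
Transfer-ellipse semi-major axis a_t = (r₁ + r₂)/2 = (1.75032×10^8 + 3.94944×10^8)/2 = 2.84988×10^8 km.
At r₁ the circular-orbit speed is v₁ = √(μ/r₁) = 27.5345 km/s.
Transfer-orbit speed at r₁ (vis-viva): v_p = √[μ(2/r₁ − 1/a_t)] = 32.4139 km/s.
First burn Δv₁ = |v_p − v₁| = 4.879 km/s.
At r₂, v₂ = √(μ/r₂) = 18.330 km/s.
Transfer-orbit speed at r₂: v_a = √[μ(2/r₂ − 1/a_t)] = 14.365 km/s.
Second burn Δv₂ = |v₂ − v_a| = 3.965 km/s.
Total Δv = Δv₁ + Δv₂ = 8.844 km/s.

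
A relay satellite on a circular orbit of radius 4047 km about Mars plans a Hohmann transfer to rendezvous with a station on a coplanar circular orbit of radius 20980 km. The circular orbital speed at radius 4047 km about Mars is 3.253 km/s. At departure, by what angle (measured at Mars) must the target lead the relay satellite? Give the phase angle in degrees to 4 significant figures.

From the circular-orbit relation v² = μ/r at r = 4047 km: μ = v²r = (3.253)² × 4047 = 42825.4 km³/s².
Transfer-ellipse semi-major axis a_t = (r₁ + r₂)/2 = (4047 + 20980)/2 = 12513.5 km.
Transfer time t = π√(a_t³/μ) = 21250 s.
The target's mean motion on its circular orbit is ω₂ = √(μ/r₂³) = 6.810×10^-5 rad/s.
Angle swept by the target during transfer: ω₂·t = 1.447 rad = 82.91°.
The relay satellite traverses 180° on the transfer ellipse, so the target must lead by 180° − 82.91° = 97.09°.

φ = 97.09°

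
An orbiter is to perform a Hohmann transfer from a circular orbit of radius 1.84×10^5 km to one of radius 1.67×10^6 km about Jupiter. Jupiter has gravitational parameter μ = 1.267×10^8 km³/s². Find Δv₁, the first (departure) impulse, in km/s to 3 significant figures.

Δv₁ = 8.98 km/s

The Hohmann ellipse has a_t = (r₁ + r₂)/2 = 9.270×10^5 km.
Circular speed at r = 1.840×10^5 km: v_c = √(μ/r) = 26.24 km/s.
Vis-viva on the transfer ellipse at r = 1.840×10^5 km gives v_t = √[μ(2/r − 1/a_t)] = 35.22 km/s.
Δv₁ = |v_t − v_c| = |35.22 − 26.24| = 8.980 km/s.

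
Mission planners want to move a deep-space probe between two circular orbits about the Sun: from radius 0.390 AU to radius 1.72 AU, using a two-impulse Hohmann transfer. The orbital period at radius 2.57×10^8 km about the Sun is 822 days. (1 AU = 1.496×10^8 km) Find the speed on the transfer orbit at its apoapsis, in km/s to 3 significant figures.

v = 13.8 km/s

From Kepler's third law T² = 4π²r³/μ at r = 2.57×10^8 km, T = 822 days = 822 × 86400 s = 7.10208×10^7 s: μ = 4π²r³/T² = 1.32858×10^11 km³/s².
In km: r₁ = 0.390 × 1.496×10^8 = 5.8344×10^7 km; r₂ = 1.72 × 1.496×10^8 = 2.57312×10^8 km.
The Hohmann ellipse has a_t = (r₁ + r₂)/2 = 1.57828×10^8 km.
At apoapsis, r = 2.57312×10^8 km.
Vis-viva: v = √[μ(2/r − 1/a_t)] = √[1.32858×10^11 × (2/2.57312×10^8 − 1/1.57828×10^8)] = 13.82 km/s.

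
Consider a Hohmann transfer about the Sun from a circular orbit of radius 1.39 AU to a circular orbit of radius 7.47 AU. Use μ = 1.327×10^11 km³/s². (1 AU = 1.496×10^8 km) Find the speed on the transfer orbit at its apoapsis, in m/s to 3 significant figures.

In km: r₁ = 1.39 × 1.496×10^8 = 2.07944×10^8 km; r₂ = 7.47 × 1.496×10^8 = 1.117512×10^9 km.
Transfer-ellipse semi-major axis a_t = (r₁ + r₂)/2 = (2.07944×10^8 + 1.117512×10^9)/2 = 6.62728×10^8 km.
At apoapsis, r = 1.117512×10^9 km.
From the vis-viva equation, v = √[μ(2/r − 1/a_t)] = 6.104 km/s.

v = 6100 m/s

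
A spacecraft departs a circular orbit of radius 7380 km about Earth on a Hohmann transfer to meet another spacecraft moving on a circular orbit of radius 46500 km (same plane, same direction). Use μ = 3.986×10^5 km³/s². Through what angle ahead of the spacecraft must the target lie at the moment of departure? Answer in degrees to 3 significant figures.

Semi-major axis of the transfer orbit: a_t = (7380 + 46500)/2 = 26940 km.
The half-period of the transfer ellipse is t = π√(a_t³/μ) = 22003 s.
Target angular speed ω₂ = √(μ/r₂³) = 6.2964×10^-5 rad/s.
Angle swept by the target during transfer: ω₂·t = 1.3854 rad = 79.38°.
The spacecraft traverses 180° on the transfer ellipse, so the target must lead by 180° − 79.38° = 101°.

φ = 101°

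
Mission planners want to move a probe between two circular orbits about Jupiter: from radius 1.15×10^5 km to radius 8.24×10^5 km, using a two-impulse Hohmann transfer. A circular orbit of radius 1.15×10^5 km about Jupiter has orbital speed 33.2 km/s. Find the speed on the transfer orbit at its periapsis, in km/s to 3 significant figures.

From the circular-orbit relation v² = μ/r at r = 1.15×10^5 km: μ = v²r = (33.2)² × 1.15×10^5 = 1.26758×10^8 km³/s².
The Hohmann ellipse has a_t = (r₁ + r₂)/2 = 4.695×10^5 km.
The periapsis of the transfer ellipse is at r = 1.150×10^5 km.
Vis-viva: v = √[μ(2/r − 1/a_t)] = √[1.26758×10^8 × (2/1.150×10^5 − 1/4.695×10^5)] = 43.98 km/s.

v = 44.0 km/s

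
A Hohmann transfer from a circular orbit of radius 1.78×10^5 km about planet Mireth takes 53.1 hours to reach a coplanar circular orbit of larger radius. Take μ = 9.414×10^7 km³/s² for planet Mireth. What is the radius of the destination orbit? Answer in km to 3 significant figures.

Transfer time t = 53.1 hours = 1.9116×10^5 s, and t = π√(a_t³/μ).
So a_t = (μ t²/π²)^(1/3) = (9.414×10^7 × (1.9116×10^5)² / π²)^(1/3) = 7.0376×10^5 km.
Since a_t = (r₁ + r₂)/2, r₂ = 2a_t − r₁ = 2×7.0376×10^5 − 1.780×10^5 = 1.22952×10^6 km.

r₂ = 1.23×10^6 km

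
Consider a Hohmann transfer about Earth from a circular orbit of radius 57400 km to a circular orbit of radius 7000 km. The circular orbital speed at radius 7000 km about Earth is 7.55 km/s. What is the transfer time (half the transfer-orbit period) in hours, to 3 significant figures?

t = 7.98 hours

From the circular-orbit relation v² = μ/r at r = 7000 km: μ = v²r = (7.55)² × 7000 = 3.99018×10^5 km³/s².
The Hohmann ellipse has a_t = (r₁ + r₂)/2 = 32200 km.
By Kepler's third law the transfer-orbit period is T = 2π√(a_t³/μ), so t = T/2 = 28740 s.
Converting: 28740 s ÷ 3600 s/hour = 7.98 hours.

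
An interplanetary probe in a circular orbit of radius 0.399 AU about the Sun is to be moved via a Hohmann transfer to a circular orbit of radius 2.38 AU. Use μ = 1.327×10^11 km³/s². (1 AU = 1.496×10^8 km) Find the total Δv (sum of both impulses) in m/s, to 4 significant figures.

In km: r₁ = 0.399 × 1.496×10^8 = 5.96904×10^7 km; r₂ = 2.38 × 1.496×10^8 = 3.56048×10^8 km.
Transfer-ellipse semi-major axis a_t = (r₁ + r₂)/2 = (5.96904×10^7 + 3.56048×10^8)/2 = 2.078692×10^8 km.
Circular speed at r₁: v₁ = √(μ/r₁) = √(1.327×10^11/5.96904×10^7) = 47.15 km/s.
Transfer-orbit speed at r₁ (vis-viva equation): v_p = √[μ(2/r₁ − 1/a_t)] = 61.71 km/s.
First burn Δv₁ = |v_p − v₁| = 14.56 km/s.
Circular speed at r₂: v₂ = √(μ/r₂) = 19.31 km/s.
Transfer-orbit speed at r₂: v_a = √[μ(2/r₂ − 1/a_t)] = 10.35 km/s.
Second burn Δv₂ = |v₂ − v_a| = 8.960 km/s.
Total Δv = Δv₁ + Δv₂ = 23.52 km/s.

Δv = 23520 m/s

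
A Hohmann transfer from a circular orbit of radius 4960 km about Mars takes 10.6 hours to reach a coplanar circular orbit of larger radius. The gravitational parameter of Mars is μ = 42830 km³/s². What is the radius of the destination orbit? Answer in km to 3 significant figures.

Transfer time t = 10.6 hours = 38160 s, and t = π√(a_t³/μ).
So a_t = (μ t²/π²)^(1/3) = (42830 × (38160)² / π²)^(1/3) = 18488 km.
Since a_t = (r₁ + r₂)/2, r₂ = 2a_t − r₁ = 2×18488 − 4960 = 32016 km.

r₂ = 32000 km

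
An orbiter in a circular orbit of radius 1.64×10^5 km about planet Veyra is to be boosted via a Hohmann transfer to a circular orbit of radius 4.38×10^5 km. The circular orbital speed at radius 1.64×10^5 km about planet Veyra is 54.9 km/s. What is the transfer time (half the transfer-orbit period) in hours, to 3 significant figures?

From the circular-orbit relation v² = μ/r at r = 1.64×10^5 km: μ = v²r = (54.9)² × 1.64×10^5 = 4.94298×10^8 km³/s².
Transfer-ellipse semi-major axis a_t = (r₁ + r₂)/2 = (1.640×10^5 + 4.380×10^5)/2 = 3.010×10^5 km.
Transfer time t = π√(a_t³/μ) = π√((3.010×10^5)³ / 4.94298×10^8) = 23330 s.
Converting: 23330 s ÷ 3600 s/hour = 6.48 hours.

t = 6.48 hours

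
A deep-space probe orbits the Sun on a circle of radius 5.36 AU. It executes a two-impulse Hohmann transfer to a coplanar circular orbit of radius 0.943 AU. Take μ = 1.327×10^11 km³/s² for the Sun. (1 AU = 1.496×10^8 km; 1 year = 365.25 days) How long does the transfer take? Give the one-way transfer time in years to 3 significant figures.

t = 2.80 years

In km: r₁ = 5.36 × 1.496×10^8 = 8.01856×10^8 km; r₂ = 0.943 × 1.496×10^8 = 1.410728×10^8 km.
The Hohmann ellipse has a_t = (r₁ + r₂)/2 = 4.714644×10^8 km.
Transfer time t = π√(a_t³/μ) = π√((4.714644×10^8)³ / 1.327×10^11) = 8.829×10^7 s.
Converting: 8.829×10^7 s ÷ 3.15576×10^7 s/year (365.25 × 86400) = 2.80 years.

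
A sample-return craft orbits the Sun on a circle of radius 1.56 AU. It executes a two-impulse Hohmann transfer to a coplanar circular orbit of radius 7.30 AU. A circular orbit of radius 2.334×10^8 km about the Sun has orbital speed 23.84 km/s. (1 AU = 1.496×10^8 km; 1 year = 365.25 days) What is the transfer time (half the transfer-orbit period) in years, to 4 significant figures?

From the circular-orbit relation v² = μ/r at r = 2.334×10^8 km: μ = v²r = (23.84)² × 2.334×10^8 = 1.32652×10^11 km³/s².
In km: r₁ = 1.56 × 1.496×10^8 = 2.33376×10^8 km; r₂ = 7.30 × 1.496×10^8 = 1.09208×10^9 km.
Transfer-ellipse semi-major axis a_t = (r₁ + r₂)/2 = (2.33376×10^8 + 1.09208×10^9)/2 = 6.62728×10^8 km.
By Kepler's third law the transfer-orbit period is T = 2π√(a_t³/μ), so t = T/2 = 1.4716×10^8 s.
Converting: 1.4716×10^8 s ÷ 3.15576×10^7 s/year (365.25 × 86400) = 4.663 years.

t = 4.663 years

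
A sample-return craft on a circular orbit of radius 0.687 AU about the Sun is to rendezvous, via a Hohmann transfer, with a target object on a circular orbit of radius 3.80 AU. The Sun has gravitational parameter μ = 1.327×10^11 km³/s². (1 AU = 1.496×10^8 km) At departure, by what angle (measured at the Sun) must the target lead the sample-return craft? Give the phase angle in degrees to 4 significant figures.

φ = 98.34°

In km: r₁ = 0.687 × 1.496×10^8 = 1.027752×10^8 km; r₂ = 3.80 × 1.496×10^8 = 5.6848×10^8 km.
The Hohmann ellipse has a_t = (r₁ + r₂)/2 = 3.356276×10^8 km.
The half-period of the transfer ellipse is t = π√(a_t³/μ) = 5.3027×10^7 s.
Target angular speed ω₂ = √(μ/r₂³) = 2.6876×10^-8 rad/s.
Angle swept by the target during transfer: ω₂·t = 1.4252 rad = 81.66°.
Arrival is 180° from departure on the ellipse, so φ = 180° − 81.66° = 98.34°.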